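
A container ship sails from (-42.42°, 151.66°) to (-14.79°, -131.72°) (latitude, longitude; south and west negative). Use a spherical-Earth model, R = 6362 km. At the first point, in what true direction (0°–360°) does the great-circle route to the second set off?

θ = atan2( sin Δλ·cos φ₂ ,  cos φ₁ sin φ₂ − sin φ₁ cos φ₂ cos Δλ )
  = atan2(+0.9406, -0.0375) = 92.28°

92.3°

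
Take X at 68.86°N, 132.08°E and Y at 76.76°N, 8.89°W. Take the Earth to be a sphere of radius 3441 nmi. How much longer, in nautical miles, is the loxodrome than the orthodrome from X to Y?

554 nmi

Great circle: cos σ = sin φ₁ sin φ₂ + cos φ₁ cos φ₂ cos Δλ,  σ = 0.5666 rad → d_gc = 1949.6 nmi
Rhumb line: Δψ = +0.4749, q = Δφ/Δψ = 0.2903, d_rh = R√(Δφ²+q²Δλ²) = 2503.4 nmi
Excess = 2503.4 − 1949.6 = 553.8 ≈ 554 nmi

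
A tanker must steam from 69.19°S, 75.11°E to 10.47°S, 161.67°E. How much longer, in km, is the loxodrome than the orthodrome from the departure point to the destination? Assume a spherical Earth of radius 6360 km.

Great circle: cos σ = sin φ₁ sin φ₂ + cos φ₁ cos φ₂ cos Δλ,  σ = 1.3788 rad → d_gc = 8769.1 km
Rhumb line: Δψ = +1.5111, q = Δφ/Δψ = 0.6782, d_rh = R√(Δφ²+q²Δλ²) = 9216.9 km
Excess = 9216.9 − 8769.1 = 447.8 ≈ 448 km

448 km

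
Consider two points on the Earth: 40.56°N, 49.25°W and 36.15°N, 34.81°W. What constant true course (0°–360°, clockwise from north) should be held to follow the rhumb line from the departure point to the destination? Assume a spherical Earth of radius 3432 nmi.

111.3°

Meridional parts: M(φ₁)=+0.7757, M(φ₂)=+0.6775 → ΔM = -0.0982;  Δλ = +0.2520 rad
tan C = Δλ / ΔM = -2.5663 → C = 111.29°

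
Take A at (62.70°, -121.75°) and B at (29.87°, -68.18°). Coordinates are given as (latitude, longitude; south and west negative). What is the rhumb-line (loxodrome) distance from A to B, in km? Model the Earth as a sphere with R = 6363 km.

Δψ = ln[tan(π/4+φ₂/2)/tan(π/4+φ₁/2)] = -0.8686;  Δφ = -0.5730 rad,  Δλ = +0.9350 rad
q = Δφ/Δψ = 0.6597
d = R·√(Δφ² + q²Δλ²) = 6363·0.84185 = 5357 km

5357 km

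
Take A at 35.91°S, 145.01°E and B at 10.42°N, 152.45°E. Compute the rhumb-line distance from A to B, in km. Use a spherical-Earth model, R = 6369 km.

Δψ = ln[tan(π/4+φ₂/2)/tan(π/4+φ₁/2)] = +0.8552;  Δφ = +0.8086 rad,  Δλ = +0.1299 rad
q = Δφ/Δψ = 0.9455
d = R·√(Δφ² + q²Δλ²) = 6369·0.81788 = 5209 km

5209 km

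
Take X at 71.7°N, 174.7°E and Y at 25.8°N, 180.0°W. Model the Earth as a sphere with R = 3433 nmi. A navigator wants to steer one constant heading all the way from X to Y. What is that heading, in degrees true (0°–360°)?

Δψ = ln[tan(π/4+φ₂/2)/tan(π/4+φ₁/2)] = -1.3596
Δλ = +0.0925 rad (taken the short way round)
course = atan2(Δλ, Δψ) = 176.11°

176.1°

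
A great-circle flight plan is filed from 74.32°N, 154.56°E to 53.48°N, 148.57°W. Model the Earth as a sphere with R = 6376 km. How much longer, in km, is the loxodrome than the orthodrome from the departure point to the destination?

Great circle: cos σ = sin φ₁ sin φ₂ + cos φ₁ cos φ₂ cos Δλ,  σ = 0.5323 rad → d_gc = 3393.9 km
Rhumb line: Δψ = -0.8739, q = Δφ/Δψ = 0.4162, d_rh = R√(Δφ²+q²Δλ²) = 3509.5 km
Excess = 3509.5 − 3393.9 = 115.6 ≈ 116 km

116 km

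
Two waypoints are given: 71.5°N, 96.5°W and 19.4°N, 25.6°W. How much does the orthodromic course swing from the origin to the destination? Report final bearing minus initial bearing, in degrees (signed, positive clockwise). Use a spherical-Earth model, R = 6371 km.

+58.9°

At departure: θ₁ = atan2(sin Δλ cos φ₂, cos φ₁ sin φ₂ − sin φ₁ cos φ₂ cos Δλ) = 101.87°
At arrival: θ₂ = atan2(sin Δλ cos φ₁, −cos φ₂ sin φ₁ + sin φ₂ cos φ₁ cos Δλ) = 160.78°
Δθ = θ₂ − θ₁ = +58.9°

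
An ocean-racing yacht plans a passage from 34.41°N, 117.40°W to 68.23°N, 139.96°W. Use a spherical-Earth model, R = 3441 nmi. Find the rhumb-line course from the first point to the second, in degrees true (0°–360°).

338.7°

Meridional parts: M(φ₁)=+0.6403, M(φ₂)=+1.6487 → ΔM = +1.0084;  Δλ = -0.3937 rad
tan C = Δλ / ΔM = -0.3905 → C = 338.67°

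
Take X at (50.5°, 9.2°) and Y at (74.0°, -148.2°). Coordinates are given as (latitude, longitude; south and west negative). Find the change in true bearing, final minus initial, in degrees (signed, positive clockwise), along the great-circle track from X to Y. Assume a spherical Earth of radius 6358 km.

Initial bearing θ₁ = atan2(sin Δλ cos φ₂, cos φ₁ sin φ₂ − sin φ₁ cos φ₂ cos Δλ) = 352.53°
Final bearing θ₂ = (initial bearing from the destination back to the start) + 180° = 197.46°
Δθ = θ₂ − θ₁ = -155.1°

-155.1°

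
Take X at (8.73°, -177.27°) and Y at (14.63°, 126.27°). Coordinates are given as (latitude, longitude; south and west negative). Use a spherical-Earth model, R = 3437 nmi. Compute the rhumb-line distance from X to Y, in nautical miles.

Rhumb course C = atan2(Δλ, Δψ) with Δψ = ln[tan(π/4+φ₂/2)/tan(π/4+φ₁/2)] = +0.1052, Δλ = -0.9854 → C = 276.09°
d = R·|Δφ| / |cos C| = 3437·0.10297 / 0.10616 = 3334 nmi

3334 nmi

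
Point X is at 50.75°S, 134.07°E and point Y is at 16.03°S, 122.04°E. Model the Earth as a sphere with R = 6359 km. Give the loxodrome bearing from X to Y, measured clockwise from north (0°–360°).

Δψ = ln[tan(π/4+φ₂/2)/tan(π/4+φ₁/2)] = +0.7477
Δλ = -0.2100 rad (taken the short way round)
course = atan2(Δλ, Δψ) = 344.31°

344.3°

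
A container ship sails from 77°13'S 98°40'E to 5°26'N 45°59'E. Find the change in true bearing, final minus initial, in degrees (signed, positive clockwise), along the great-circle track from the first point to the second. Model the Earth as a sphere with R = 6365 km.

+42.3°

At departure: θ₁ = atan2(sin Δλ cos φ₂, cos φ₁ sin φ₂ − sin φ₁ cos φ₂ cos Δλ) = 307.59°
At arrival: θ₂ = atan2(sin Δλ cos φ₁, −cos φ₂ sin φ₁ + sin φ₂ cos φ₁ cos Δλ) = 349.86°
Δθ = θ₂ − θ₁ = +42.3°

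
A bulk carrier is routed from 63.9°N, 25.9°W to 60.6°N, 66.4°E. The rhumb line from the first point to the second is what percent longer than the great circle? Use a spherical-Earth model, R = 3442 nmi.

Great circle: σ = 0.6861 rad → d_gc = Rσ = 2361.6 nmi
Rhumb: Δφ = -0.0576, Δλ = +1.6109, Δψ = -0.1238, q = Δφ/Δψ = 0.4651 → d_rh = R√(Δφ²+q²Δλ²) = 2586.4 nmi
Excess = (2586.4 − 2361.6) / 2361.6 = 224.8 / 2361.6 = 9.52% ≈ 9.5%

9.5%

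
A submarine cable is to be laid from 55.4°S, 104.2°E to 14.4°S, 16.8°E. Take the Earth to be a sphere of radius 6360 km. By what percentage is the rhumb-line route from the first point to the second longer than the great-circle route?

4.1%

Great circle: σ = 1.3391 rad → d_gc = Rσ = 8516.5 km
Rhumb: Δφ = +0.7156, Δλ = -1.5254, Δψ = +0.9125, q = Δφ/Δψ = 0.7842 → d_rh = R√(Δφ²+q²Δλ²) = 8865.8 km
Excess = (8865.8 − 8516.5) / 8516.5 = 349.3 / 8516.5 = 4.10% ≈ 4.1%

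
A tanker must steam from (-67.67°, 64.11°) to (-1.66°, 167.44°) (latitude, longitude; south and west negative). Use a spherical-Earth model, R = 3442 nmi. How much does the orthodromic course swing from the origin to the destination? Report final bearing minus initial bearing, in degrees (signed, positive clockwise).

At departure: θ₁ = atan2(sin Δλ cos φ₂, cos φ₁ sin φ₂ − sin φ₁ cos φ₂ cos Δλ) = 102.98°
At arrival: θ₂ = atan2(sin Δλ cos φ₁, −cos φ₂ sin φ₁ + sin φ₂ cos φ₁ cos Δλ) = 21.74°
Δθ = θ₂ − θ₁ = -81.2°

-81.2°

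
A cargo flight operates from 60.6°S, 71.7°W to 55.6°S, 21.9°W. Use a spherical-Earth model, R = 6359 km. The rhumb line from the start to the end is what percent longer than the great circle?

2.4%

Great circle: σ = 0.4559 rad → d_gc = Rσ = 2899.1 km
Rhumb: Δφ = +0.0873, Δλ = +0.8692, Δψ = +0.1655, q = Δφ/Δψ = 0.5274 → d_rh = R√(Δφ²+q²Δλ²) = 2967.3 km
Excess = (2967.3 − 2899.1) / 2899.1 = 68.2 / 2899.1 = 2.352% ≈ 2.4%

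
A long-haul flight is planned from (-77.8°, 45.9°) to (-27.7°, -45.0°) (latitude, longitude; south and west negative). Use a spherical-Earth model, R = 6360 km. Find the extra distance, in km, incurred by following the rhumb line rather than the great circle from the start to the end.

529 km

Great circle: cos σ = sin φ₁ sin φ₂ + cos φ₁ cos φ₂ cos Δλ,  σ = 1.1025 rad → d_gc = 7011.6 km
Rhumb line: Δψ = +1.7327, q = Δφ/Δψ = 0.5047, d_rh = R√(Δφ²+q²Δλ²) = 7540.3 km
Excess = 7540.3 − 7011.6 = 528.7 ≈ 529 km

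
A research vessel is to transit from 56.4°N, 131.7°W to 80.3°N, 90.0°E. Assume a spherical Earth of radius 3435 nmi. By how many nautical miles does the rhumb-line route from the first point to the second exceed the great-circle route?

603 nmi

Great circle: cos σ = sin φ₁ sin φ₂ + cos φ₁ cos φ₂ cos Δλ,  σ = 0.7206 rad → d_gc = 2475.3 nmi
Rhumb line: Δψ = +1.2693, q = Δφ/Δψ = 0.3286, d_rh = R√(Δφ²+q²Δλ²) = 3078.7 nmi
Excess = 3078.7 − 2475.3 = 603.4 ≈ 603 nmi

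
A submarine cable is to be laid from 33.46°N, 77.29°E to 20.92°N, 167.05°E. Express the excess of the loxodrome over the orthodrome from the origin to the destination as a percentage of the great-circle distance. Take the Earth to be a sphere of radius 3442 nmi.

Great circle: σ = 1.3693 rad → d_gc = Rσ = 4713.1 nmi
Rhumb: Δφ = -0.2189, Δλ = +1.5666, Δψ = -0.2468, q = Δφ/Δψ = 0.8868 → d_rh = R√(Δφ²+q²Δλ²) = 4840.7 nmi
Excess = (4840.7 − 4713.1) / 4713.1 = 127.6 / 4713.1 = 2.71% ≈ 2.7%

2.7%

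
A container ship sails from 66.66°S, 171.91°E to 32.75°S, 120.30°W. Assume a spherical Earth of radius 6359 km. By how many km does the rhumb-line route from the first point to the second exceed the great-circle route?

Great circle: cos σ = sin φ₁ sin φ₂ + cos φ₁ cos φ₂ cos Δλ,  σ = 0.8987 rad → d_gc = 5714.6 km
Rhumb line: Δψ = +0.9717, q = Δφ/Δψ = 0.6091, d_rh = R√(Δφ²+q²Δλ²) = 5929.9 km
Excess = 5929.9 − 5714.6 = 215.3 ≈ 215 km

215 km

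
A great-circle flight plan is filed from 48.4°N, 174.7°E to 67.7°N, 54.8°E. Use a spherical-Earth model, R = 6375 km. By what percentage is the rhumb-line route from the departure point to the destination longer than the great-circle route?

Great circle: σ = 0.9688 rad → d_gc = Rσ = 6176.1 km
Rhumb: Δφ = +0.3368, Δλ = -2.0926, Δψ = +0.6561, q = Δφ/Δψ = 0.5134 → d_rh = R√(Δφ²+q²Δλ²) = 7177.9 km
Excess = (7177.9 − 6176.1) / 6176.1 = 1001.8 / 6176.1 = 16.22% ≈ 16.2%

16.2%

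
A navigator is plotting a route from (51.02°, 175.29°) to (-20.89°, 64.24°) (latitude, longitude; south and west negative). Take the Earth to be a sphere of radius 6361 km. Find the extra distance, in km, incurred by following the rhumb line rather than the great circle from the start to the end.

324 km

Great circle: cos σ = sin φ₁ sin φ₂ + cos φ₁ cos φ₂ cos Δλ,  σ = 2.0809 rad → d_gc = 13236.7 km
Rhumb line: Δψ = -1.4116, q = Δφ/Δψ = 0.8891, d_rh = R√(Δφ²+q²Δλ²) = 13560.5 km
Excess = 13560.5 − 13236.7 = 323.8 ≈ 324 km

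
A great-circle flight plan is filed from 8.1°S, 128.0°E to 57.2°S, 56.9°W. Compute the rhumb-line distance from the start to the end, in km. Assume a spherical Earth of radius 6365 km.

16353 km

Δψ = ln[tan(π/4+φ₂/2)/tan(π/4+φ₁/2)] = -1.0813;  Δφ = -0.8570 rad,  Δλ = +3.0561 rad
q = Δφ/Δψ = 0.7926
d = R·√(Δφ² + q²Δλ²) = 6365·2.56924 = 16353 km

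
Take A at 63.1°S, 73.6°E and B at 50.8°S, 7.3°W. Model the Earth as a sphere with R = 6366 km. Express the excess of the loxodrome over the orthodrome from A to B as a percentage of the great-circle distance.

Great circle: σ = 0.7432 rad → d_gc = Rσ = 4731.1 km
Rhumb: Δφ = +0.2147, Δλ = -1.4120, Δψ = +0.3981, q = Δφ/Δψ = 0.5393 → d_rh = R√(Δφ²+q²Δλ²) = 5036.7 km
Excess = (5036.7 − 4731.1) / 4731.1 = 305.6 / 4731.1 = 6.46% ≈ 6.5%

6.5%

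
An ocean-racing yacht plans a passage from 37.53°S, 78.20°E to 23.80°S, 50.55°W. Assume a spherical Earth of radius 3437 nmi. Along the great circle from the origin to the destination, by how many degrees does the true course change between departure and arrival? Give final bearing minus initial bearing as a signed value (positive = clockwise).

Initial bearing θ₁ = atan2(sin Δλ cos φ₂, cos φ₁ sin φ₂ − sin φ₁ cos φ₂ cos Δλ) = 226.85°
Final bearing θ₂ = (initial bearing from the destination back to the start) + 180° = 320.78°
Δθ = θ₂ − θ₁ = +93.9°

+93.9°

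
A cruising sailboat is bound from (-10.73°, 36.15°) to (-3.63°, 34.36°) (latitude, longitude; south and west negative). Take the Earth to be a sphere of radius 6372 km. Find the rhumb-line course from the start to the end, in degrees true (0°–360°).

346.0°

Meridional parts: M(φ₁)=-0.1884, M(φ₂)=-0.0634 → ΔM = +0.1250;  Δλ = -0.0312 rad
tan C = Δλ / ΔM = -0.2500 → C = 345.97°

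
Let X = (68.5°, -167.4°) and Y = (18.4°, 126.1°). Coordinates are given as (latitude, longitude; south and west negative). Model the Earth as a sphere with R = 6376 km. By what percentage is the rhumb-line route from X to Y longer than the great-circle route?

Great circle: σ = 1.1237 rad → d_gc = Rσ = 7164.7 km
Rhumb: Δφ = -0.8744, Δλ = -1.1606, Δψ = -1.3347, q = Δφ/Δψ = 0.6551 → d_rh = R√(Δφ²+q²Δλ²) = 7388.4 km
Excess = (7388.4 − 7164.7) / 7164.7 = 223.7 / 7164.7 = 3.12% ≈ 3.1%

3.1%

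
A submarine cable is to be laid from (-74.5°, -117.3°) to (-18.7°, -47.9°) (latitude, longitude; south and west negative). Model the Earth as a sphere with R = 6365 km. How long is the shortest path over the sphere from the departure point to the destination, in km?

cos σ = sin φ₁ sin φ₂ + cos φ₁ cos φ₂ cos Δλ
      = sin(-74.50°)sin(-18.70°) + cos(-74.50°)cos(-18.70°)cos(69.40°) = 0.3980
σ = 66.546° → d = Rσ = 6365·1.16144 = 7393 km

7393 km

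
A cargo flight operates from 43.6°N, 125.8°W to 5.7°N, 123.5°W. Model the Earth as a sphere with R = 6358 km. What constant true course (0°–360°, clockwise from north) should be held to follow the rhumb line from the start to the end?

176.9°

Δψ = ln[tan(π/4+φ₂/2)/tan(π/4+φ₁/2)] = -0.7476
Δλ = +0.0401 rad (taken the short way round)
course = atan2(Δλ, Δψ) = 176.93°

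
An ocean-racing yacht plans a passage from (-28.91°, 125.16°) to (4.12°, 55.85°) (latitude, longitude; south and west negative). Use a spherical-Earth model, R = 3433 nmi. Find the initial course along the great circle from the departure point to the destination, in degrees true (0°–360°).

284.0°

N = sin Δλ·cos φ₂ = -0.9331;  D = cos φ₁ sin φ₂ − sin φ₁ cos φ₂ cos Δλ = +0.2333
initial course = atan2(N, D) = 284.04°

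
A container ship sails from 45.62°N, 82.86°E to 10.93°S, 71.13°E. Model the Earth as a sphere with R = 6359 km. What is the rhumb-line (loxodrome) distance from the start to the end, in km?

Rhumb course C = atan2(Δλ, Δψ) with Δψ = ln[tan(π/4+φ₂/2)/tan(π/4+φ₁/2)] = -1.0887, Δλ = -0.2047 → C = 190.65°
d = R·|Δφ| / |cos C| = 6359·0.98698 / 0.98277 = 6386 km

6386 km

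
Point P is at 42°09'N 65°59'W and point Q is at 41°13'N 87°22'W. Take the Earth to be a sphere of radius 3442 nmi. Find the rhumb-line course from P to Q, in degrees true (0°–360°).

Meridional parts: M(φ₁)=+0.8127, M(φ₂)=+0.7909 → ΔM = -0.0218;  Δλ = -0.3732 rad
tan C = Δλ / ΔM = +17.1100 → C = 266.66°

266.7°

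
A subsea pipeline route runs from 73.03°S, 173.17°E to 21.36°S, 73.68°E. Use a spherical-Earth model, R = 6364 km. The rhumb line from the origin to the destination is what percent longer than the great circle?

8.4%

Great circle: σ = 1.2624 rad → d_gc = Rσ = 8033.8 km
Rhumb: Δφ = +0.9018, Δλ = -1.7364, Δψ = +1.5208, q = Δφ/Δψ = 0.5930 → d_rh = R√(Δφ²+q²Δλ²) = 8710.7 km
Excess = (8710.7 − 8033.8) / 8033.8 = 676.9 / 8033.8 = 8.43% ≈ 8.4%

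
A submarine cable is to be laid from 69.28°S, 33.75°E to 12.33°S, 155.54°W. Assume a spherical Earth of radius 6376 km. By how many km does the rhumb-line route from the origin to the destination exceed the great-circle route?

3307 km

Great circle: cos σ = sin φ₁ sin φ₂ + cos φ₁ cos φ₂ cos Δλ,  σ = 1.7126 rad → d_gc = 10919.8 km
Rhumb line: Δψ = +1.4824, q = Δφ/Δψ = 0.6705, d_rh = R√(Δφ²+q²Δλ²) = 14227.1 km
Excess = 14227.1 − 10919.8 = 3307.3 ≈ 3307 km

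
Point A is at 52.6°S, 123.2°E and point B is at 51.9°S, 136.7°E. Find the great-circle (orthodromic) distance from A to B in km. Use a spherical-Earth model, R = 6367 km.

920 km

cos σ = sin φ₁ sin φ₂ + cos φ₁ cos φ₂ cos Δλ
      = sin(-52.60°)sin(-51.90°) + cos(-52.60°)cos(-51.90°)cos(13.50°) = 0.9896
σ = 8.282° → d = Rσ = 6367·0.14455 = 920 km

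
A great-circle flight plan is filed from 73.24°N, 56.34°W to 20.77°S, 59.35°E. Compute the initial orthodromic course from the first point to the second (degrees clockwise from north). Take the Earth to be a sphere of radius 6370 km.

71.3°

N = sin Δλ·cos φ₂ = +0.8426;  D = cos φ₁ sin φ₂ − sin φ₁ cos φ₂ cos Δλ = +0.2859
initial course = atan2(N, D) = 71.26°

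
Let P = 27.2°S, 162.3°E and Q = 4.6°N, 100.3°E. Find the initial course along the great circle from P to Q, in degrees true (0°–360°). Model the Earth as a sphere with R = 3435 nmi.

θ = atan2( sin Δλ·cos φ₂ ,  cos φ₁ sin φ₂ − sin φ₁ cos φ₂ cos Δλ )
  = atan2(-0.8801, +0.2852) = 287.96°

288.0°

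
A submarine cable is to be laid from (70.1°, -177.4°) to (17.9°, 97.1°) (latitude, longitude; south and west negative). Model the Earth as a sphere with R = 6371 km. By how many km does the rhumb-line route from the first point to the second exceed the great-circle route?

441 km

Great circle: cos σ = sin φ₁ sin φ₂ + cos φ₁ cos φ₂ cos Δλ,  σ = 1.2510 rad → d_gc = 7969.8 km
Rhumb line: Δψ = -1.4229, q = Δφ/Δψ = 0.6403, d_rh = R√(Δφ²+q²Δλ²) = 8411.0 km
Excess = 8411.0 − 7969.8 = 441.2 ≈ 441 km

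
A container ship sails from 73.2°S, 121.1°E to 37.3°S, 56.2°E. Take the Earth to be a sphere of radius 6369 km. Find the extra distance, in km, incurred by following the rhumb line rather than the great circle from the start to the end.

204 km

Great circle: cos σ = sin φ₁ sin φ₂ + cos φ₁ cos φ₂ cos Δλ,  σ = 0.8262 rad → d_gc = 5262.2 km
Rhumb line: Δψ = +1.2102, q = Δφ/Δψ = 0.5177, d_rh = R√(Δφ²+q²Δλ²) = 5465.9 km
Excess = 5465.9 − 5262.2 = 203.7 ≈ 204 km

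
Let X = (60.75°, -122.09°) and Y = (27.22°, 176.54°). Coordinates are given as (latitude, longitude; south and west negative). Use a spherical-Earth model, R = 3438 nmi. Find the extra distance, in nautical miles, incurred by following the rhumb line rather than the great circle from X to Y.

Great circle: cos σ = sin φ₁ sin φ₂ + cos φ₁ cos φ₂ cos Δλ,  σ = 0.9182 rad → d_gc = 3156.6 nmi
Rhumb line: Δψ = -0.8494, q = Δφ/Δψ = 0.6890, d_rh = R√(Δφ²+q²Δλ²) = 3238.0 nmi
Excess = 3238.0 − 3156.6 = 81.4 ≈ 81 nmi

81 nmi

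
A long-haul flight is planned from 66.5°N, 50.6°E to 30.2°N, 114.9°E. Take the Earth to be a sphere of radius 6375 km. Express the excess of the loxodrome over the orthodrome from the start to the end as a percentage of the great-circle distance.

3.3%

Great circle: σ = 0.9138 rad → d_gc = Rσ = 5825.4 km
Rhumb: Δφ = -0.6336, Δλ = +1.1222, Δψ = -1.0169, q = Δφ/Δψ = 0.6230 → d_rh = R√(Δφ²+q²Δλ²) = 6015.1 km
Excess = (6015.1 − 5825.4) / 5825.4 = 189.7 / 5825.4 = 3.26% ≈ 3.3%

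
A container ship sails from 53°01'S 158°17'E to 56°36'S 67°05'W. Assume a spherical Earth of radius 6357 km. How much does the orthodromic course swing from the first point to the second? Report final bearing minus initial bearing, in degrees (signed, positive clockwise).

At departure: θ₁ = atan2(sin Δλ cos φ₂, cos φ₁ sin φ₂ − sin φ₁ cos φ₂ cos Δλ) = 154.22°
At arrival: θ₂ = atan2(sin Δλ cos φ₁, −cos φ₂ sin φ₁ + sin φ₂ cos φ₁ cos Δλ) = 28.37°
Δθ = θ₂ − θ₁ = -125.8°

-125.8°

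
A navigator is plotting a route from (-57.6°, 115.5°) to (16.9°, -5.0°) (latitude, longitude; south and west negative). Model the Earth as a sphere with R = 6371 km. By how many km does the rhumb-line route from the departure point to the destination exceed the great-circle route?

664 km

Great circle: cos σ = sin φ₁ sin φ₂ + cos φ₁ cos φ₂ cos Δλ,  σ = 2.1009 rad → d_gc = 13385.1 km
Rhumb line: Δψ = +1.5354, q = Δφ/Δψ = 0.8469, d_rh = R√(Δφ²+q²Δλ²) = 14049.3 km
Excess = 14049.3 − 13385.1 = 664.2 ≈ 664 km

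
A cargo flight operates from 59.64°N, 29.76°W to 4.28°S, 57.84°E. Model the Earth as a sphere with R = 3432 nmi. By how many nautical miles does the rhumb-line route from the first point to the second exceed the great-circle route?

Great circle: cos σ = sin φ₁ sin φ₂ + cos φ₁ cos φ₂ cos Δλ,  σ = 1.6141 rad → d_gc = 5539.59 nmi
Rhumb line: Δψ = -1.3792, q = Δφ/Δψ = 0.8089, d_rh = R√(Δφ²+q²Δλ²) = 5716.10 nmi
Excess = 5716.10 − 5539.59 = 176.51 ≈ 177 nmi

177 nmi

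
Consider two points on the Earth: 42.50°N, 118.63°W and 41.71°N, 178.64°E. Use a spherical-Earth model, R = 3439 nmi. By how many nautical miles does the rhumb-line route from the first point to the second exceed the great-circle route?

Great circle: cos σ = sin φ₁ sin φ₂ + cos φ₁ cos φ₂ cos Δλ,  σ = 0.7930 rad → d_gc = 2727.2 nmi
Rhumb line: Δψ = -0.0186, q = Δφ/Δψ = 0.7419, d_rh = R√(Δφ²+q²Δλ²) = 2793.8 nmi
Excess = 2793.8 − 2727.2 = 66.6 ≈ 67 nmi

67 nmi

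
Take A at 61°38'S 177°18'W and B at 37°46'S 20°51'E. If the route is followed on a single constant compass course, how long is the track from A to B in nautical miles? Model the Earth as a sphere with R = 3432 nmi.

Rhumb course C = atan2(Δλ, Δψ) with Δψ = ln[tan(π/4+φ₂/2)/tan(π/4+φ₁/2)] = +0.6626, Δλ = -2.8248 → C = 283.20°
d = R·|Δφ| / |cos C| = 3432·0.41655 / 0.22837 = 6260 nmi

6260 nmi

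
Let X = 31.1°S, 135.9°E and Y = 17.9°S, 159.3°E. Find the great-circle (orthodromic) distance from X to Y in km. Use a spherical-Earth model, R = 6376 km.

2778 km

Haversine: a = sin²(Δφ/2)+cos φ₁ cos φ₂ sin²(Δλ/2) = 0.04672;  σ = 2·atan2(√a,√(1−a))
σ = 24.965° → d = Rσ = 6376·0.43573 = 2778 km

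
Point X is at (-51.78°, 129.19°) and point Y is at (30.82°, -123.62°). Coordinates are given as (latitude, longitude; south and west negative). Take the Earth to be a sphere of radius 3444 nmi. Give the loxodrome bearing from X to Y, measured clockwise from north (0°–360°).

49.0°

Δψ = ln[tan(π/4+φ₂/2)/tan(π/4+φ₁/2)] = +1.6258
Δλ = +1.8708 rad (taken the short way round)
course = atan2(Δλ, Δψ) = 49.01°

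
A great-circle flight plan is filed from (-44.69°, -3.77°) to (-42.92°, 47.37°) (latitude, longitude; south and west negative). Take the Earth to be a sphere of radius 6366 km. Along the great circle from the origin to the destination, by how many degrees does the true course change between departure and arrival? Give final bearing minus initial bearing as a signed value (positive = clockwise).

At departure: θ₁ = atan2(sin Δλ cos φ₂, cos φ₁ sin φ₂ − sin φ₁ cos φ₂ cos Δλ) = 105.77°
At arrival: θ₂ = atan2(sin Δλ cos φ₁, −cos φ₂ sin φ₁ + sin φ₂ cos φ₁ cos Δλ) = 69.11°
Δθ = θ₂ − θ₁ = -36.7°

-36.7°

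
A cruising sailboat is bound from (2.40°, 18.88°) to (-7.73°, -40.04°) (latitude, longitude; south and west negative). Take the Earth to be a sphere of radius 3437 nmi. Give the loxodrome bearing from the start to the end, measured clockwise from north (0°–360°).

260.2°

Meridional parts: M(φ₁)=+0.0419, M(φ₂)=-0.1353 → ΔM = -0.1772;  Δλ = -1.0283 rad
tan C = Δλ / ΔM = +5.8025 → C = 260.22°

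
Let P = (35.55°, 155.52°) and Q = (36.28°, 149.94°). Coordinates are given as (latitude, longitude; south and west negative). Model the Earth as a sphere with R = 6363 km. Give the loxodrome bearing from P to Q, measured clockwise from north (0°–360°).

279.2°

Meridional parts: M(φ₁)=+0.6646, M(φ₂)=+0.6803 → ΔM = +0.0157;  Δλ = -0.0974 rad
tan C = Δλ / ΔM = -6.1906 → C = 279.18°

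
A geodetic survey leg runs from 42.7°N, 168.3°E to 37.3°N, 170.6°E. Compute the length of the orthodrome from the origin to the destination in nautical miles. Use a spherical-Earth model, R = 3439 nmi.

341 nmi

cos σ = sin φ₁ sin φ₂ + cos φ₁ cos φ₂ cos Δλ
      = sin(42.70°)sin(37.30°) + cos(42.70°)cos(37.30°)cos(2.30°) = 0.9951
σ = 5.680° → d = Rσ = 3439·0.09913 = 341 nmi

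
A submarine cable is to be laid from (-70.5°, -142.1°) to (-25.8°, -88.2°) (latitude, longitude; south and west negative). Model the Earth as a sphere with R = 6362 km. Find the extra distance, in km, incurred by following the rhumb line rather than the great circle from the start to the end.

Great circle: cos σ = sin φ₁ sin φ₂ + cos φ₁ cos φ₂ cos Δλ,  σ = 0.9430 rad → d_gc = 5999.5 km
Rhumb line: Δψ = +1.2949, q = Δφ/Δψ = 0.6025, d_rh = R√(Δφ²+q²Δλ²) = 6134.9 km
Excess = 6134.9 − 5999.5 = 135.4 ≈ 135 km

135 km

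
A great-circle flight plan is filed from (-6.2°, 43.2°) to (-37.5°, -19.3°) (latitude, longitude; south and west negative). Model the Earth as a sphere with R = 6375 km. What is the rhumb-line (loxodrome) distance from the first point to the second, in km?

7240 km

Rhumb course C = atan2(Δλ, Δψ) with Δψ = ln[tan(π/4+φ₂/2)/tan(π/4+φ₁/2)] = -0.5985, Δλ = -1.0908 → C = 241.25°
d = R·|Δφ| / |cos C| = 6375·0.54629 / 0.48104 = 7240 km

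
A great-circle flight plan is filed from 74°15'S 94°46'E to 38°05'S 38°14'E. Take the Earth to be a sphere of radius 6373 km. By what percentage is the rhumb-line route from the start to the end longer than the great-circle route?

2.9%

Great circle: σ = 0.7792 rad → d_gc = Rσ = 4965.9 km
Rhumb: Δφ = +0.6312, Δλ = -0.9867, Δψ = +1.2584, q = Δφ/Δψ = 0.5016 → d_rh = R√(Δφ²+q²Δλ²) = 5112.0 km
Excess = (5112.0 − 4965.9) / 4965.9 = 146.1 / 4965.9 = 2.94% ≈ 2.9%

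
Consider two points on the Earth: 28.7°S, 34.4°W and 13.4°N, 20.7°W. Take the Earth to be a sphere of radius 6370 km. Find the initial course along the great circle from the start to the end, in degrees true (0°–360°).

N = sin Δλ·cos φ₂ = +0.2304;  D = cos φ₁ sin φ₂ − sin φ₁ cos φ₂ cos Δλ = +0.6571
initial course = atan2(N, D) = 19.32°

19.3°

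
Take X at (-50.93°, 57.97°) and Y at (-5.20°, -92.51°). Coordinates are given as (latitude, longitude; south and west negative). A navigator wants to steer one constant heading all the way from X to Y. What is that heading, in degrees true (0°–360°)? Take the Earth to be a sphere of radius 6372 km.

289.8°

Meridional parts: M(φ₁)=-1.0362, M(φ₂)=-0.0909 → ΔM = +0.9453;  Δλ = -2.6264 rad
tan C = Δλ / ΔM = -2.7783 → C = 289.80°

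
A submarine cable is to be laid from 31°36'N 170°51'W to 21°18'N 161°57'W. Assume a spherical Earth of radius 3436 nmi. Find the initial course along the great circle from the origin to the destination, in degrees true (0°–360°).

θ = atan2( sin Δλ·cos φ₂ ,  cos φ₁ sin φ₂ − sin φ₁ cos φ₂ cos Δλ )
  = atan2(+0.1441, -0.1729) = 140.19°

140.2°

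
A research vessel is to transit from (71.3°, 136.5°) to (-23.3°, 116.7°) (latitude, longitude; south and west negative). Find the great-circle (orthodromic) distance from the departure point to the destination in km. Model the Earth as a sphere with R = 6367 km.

10624 km

cos σ = sin φ₁ sin φ₂ + cos φ₁ cos φ₂ cos Δλ
      = sin(71.30°)sin(-23.30°) + cos(71.30°)cos(-23.30°)cos(-19.80°) = -0.0976
σ = 95.601° → d = Rσ = 6367·1.66856 = 10624 km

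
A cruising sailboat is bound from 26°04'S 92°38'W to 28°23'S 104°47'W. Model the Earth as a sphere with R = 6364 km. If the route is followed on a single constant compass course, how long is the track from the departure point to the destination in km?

1227 km

Δψ = ln[tan(π/4+φ₂/2)/tan(π/4+φ₁/2)] = -0.0455;  Δφ = -0.0404 rad,  Δλ = -0.2121 rad
q = Δφ/Δψ = 0.8891
d = R·√(Δφ² + q²Δλ²) = 6364·0.19283 = 1227 km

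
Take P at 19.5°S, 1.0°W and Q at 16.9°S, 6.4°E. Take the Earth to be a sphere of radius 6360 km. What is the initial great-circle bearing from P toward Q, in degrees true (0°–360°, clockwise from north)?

70.9°

N = sin Δλ·cos φ₂ = +0.1232;  D = cos φ₁ sin φ₂ − sin φ₁ cos φ₂ cos Δλ = +0.0427
initial course = atan2(N, D) = 70.89°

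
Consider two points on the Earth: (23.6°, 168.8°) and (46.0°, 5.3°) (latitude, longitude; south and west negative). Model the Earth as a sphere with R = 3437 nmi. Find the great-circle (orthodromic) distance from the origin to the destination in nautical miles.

6527 nmi

cos σ = sin φ₁ sin φ₂ + cos φ₁ cos φ₂ cos Δλ
      = sin(23.60°)sin(46.00°) + cos(23.60°)cos(46.00°)cos(-163.50°) = -0.3224
σ = 108.806° → d = Rσ = 3437·1.89902 = 6527 nmi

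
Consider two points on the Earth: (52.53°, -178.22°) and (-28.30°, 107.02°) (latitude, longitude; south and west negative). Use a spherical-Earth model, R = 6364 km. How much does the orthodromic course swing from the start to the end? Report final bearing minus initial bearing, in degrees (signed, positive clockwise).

At departure: θ₁ = atan2(sin Δλ cos φ₂, cos φ₁ sin φ₂ − sin φ₁ cos φ₂ cos Δλ) = 240.94°
At arrival: θ₂ = atan2(sin Δλ cos φ₁, −cos φ₂ sin φ₁ + sin φ₂ cos φ₁ cos Δλ) = 217.15°
Δθ = θ₂ − θ₁ = -23.8°

-23.8°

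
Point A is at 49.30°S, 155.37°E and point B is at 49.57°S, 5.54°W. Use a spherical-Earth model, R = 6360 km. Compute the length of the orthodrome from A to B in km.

8856 km

Haversine: a = sin²(Δφ/2)+cos φ₁ cos φ₂ sin²(Δλ/2) = 0.41128;  σ = 2·atan2(√a,√(1−a))
σ = 79.779° → d = Rσ = 6360·1.39240 = 8856 km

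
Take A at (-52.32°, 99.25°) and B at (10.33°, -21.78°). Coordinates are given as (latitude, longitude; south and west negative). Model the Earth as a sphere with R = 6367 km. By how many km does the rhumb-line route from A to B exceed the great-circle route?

631 km

Great circle: cos σ = sin φ₁ sin φ₂ + cos φ₁ cos φ₂ cos Δλ,  σ = 2.0397 rad → d_gc = 12986.7 km
Rhumb line: Δψ = +1.2565, q = Δφ/Δψ = 0.8702, d_rh = R√(Δφ²+q²Δλ²) = 13617.9 km
Excess = 13617.9 − 12986.7 = 631.2 ≈ 631 km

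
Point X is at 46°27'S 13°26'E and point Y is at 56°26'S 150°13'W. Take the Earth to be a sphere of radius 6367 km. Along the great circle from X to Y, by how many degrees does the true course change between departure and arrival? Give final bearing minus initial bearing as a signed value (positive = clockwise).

Initial bearing θ₁ = atan2(sin Δλ cos φ₂, cos φ₁ sin φ₂ − sin φ₁ cos φ₂ cos Δλ) = 189.22°
Final bearing θ₂ = (initial bearing from the destination back to the start) + 180° = 348.48°
Δθ = θ₂ − θ₁ = +159.3°

+159.3°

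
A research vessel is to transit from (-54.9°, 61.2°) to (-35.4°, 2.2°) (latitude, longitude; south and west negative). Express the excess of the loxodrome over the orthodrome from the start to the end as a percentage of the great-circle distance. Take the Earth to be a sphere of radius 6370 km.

Great circle: σ = 0.7737 rad → d_gc = Rσ = 4928.4 km
Rhumb: Δφ = +0.3403, Δλ = -1.0297, Δψ = +0.4898, q = Δφ/Δψ = 0.6948 → d_rh = R√(Δφ²+q²Δλ²) = 5047.1 km
Excess = (5047.1 − 4928.4) / 4928.4 = 118.7 / 4928.4 = 2.41% ≈ 2.4%

2.4%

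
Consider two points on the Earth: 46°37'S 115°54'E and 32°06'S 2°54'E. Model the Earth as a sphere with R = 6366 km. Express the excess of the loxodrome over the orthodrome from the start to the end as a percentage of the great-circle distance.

Great circle: σ = 1.4113 rad → d_gc = Rσ = 8984.1 km
Rhumb: Δφ = +0.2534, Δλ = -1.9722, Δψ = +0.3298, q = Δφ/Δψ = 0.7683 → d_rh = R√(Δφ²+q²Δλ²) = 9780.3 km
Excess = (9780.3 − 8984.1) / 8984.1 = 796.2 / 8984.1 = 8.86% ≈ 8.9%

8.9%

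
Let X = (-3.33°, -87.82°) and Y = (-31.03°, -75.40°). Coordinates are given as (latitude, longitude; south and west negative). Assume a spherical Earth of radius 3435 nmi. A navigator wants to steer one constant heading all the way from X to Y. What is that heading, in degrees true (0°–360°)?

157.1°

Δψ = ln[tan(π/4+φ₂/2)/tan(π/4+φ₁/2)] = -0.5120
Δλ = +0.2168 rad (taken the short way round)
course = atan2(Δλ, Δψ) = 157.05°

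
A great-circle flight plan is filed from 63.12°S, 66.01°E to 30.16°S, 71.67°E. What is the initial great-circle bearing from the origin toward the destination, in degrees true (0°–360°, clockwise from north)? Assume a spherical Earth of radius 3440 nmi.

9.0°

N = sin Δλ·cos φ₂ = +0.0853;  D = cos φ₁ sin φ₂ − sin φ₁ cos φ₂ cos Δλ = +0.5403
initial course = atan2(N, D) = 8.97°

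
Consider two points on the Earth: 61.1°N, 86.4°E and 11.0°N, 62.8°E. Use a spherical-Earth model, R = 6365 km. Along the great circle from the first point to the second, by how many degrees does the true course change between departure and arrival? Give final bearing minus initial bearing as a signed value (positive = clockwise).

Initial bearing θ₁ = atan2(sin Δλ cos φ₂, cos φ₁ sin φ₂ − sin φ₁ cos φ₂ cos Δλ) = 209.48°
Final bearing θ₂ = (initial bearing from the destination back to the start) + 180° = 194.02°
Δθ = θ₂ − θ₁ = -15.5°

-15.5°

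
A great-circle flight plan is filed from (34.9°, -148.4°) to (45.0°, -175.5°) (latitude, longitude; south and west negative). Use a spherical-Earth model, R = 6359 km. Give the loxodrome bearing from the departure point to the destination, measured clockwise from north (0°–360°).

296.0°

Δψ = ln[tan(π/4+φ₂/2)/tan(π/4+φ₁/2)] = +0.2307
Δλ = -0.4730 rad (taken the short way round)
course = atan2(Δλ, Δψ) = 296.00°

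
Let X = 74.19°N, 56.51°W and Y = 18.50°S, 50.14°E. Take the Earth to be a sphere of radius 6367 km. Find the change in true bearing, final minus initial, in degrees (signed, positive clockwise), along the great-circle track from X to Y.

Initial bearing θ₁ = atan2(sin Δλ cos φ₂, cos φ₁ sin φ₂ − sin φ₁ cos φ₂ cos Δλ) = 79.10°
Final bearing θ₂ = (initial bearing from the destination back to the start) + 180° = 163.61°
Δθ = θ₂ − θ₁ = +84.5°

+84.5°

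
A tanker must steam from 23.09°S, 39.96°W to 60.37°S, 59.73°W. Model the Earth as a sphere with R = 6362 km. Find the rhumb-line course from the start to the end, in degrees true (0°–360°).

200.6°

Δψ = ln[tan(π/4+φ₂/2)/tan(π/4+φ₁/2)] = -0.9156
Δλ = -0.3451 rad (taken the short way round)
course = atan2(Δλ, Δψ) = 200.65°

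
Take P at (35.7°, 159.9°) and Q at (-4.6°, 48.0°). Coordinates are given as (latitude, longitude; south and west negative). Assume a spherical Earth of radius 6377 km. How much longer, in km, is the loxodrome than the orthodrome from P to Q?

Great circle: cos σ = sin φ₁ sin φ₂ + cos φ₁ cos φ₂ cos Δλ,  σ = 1.9270 rad → d_gc = 12288.5 km
Rhumb line: Δψ = -0.7482, q = Δφ/Δψ = 0.9401, d_rh = R√(Δφ²+q²Δλ²) = 12538.1 km
Excess = 12538.1 − 12288.5 = 249.6 ≈ 250 km

250 km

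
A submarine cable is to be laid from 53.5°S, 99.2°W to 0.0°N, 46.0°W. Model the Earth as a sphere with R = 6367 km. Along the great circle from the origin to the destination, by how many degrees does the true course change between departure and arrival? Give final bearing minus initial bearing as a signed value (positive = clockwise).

At departure: θ₁ = atan2(sin Δλ cos φ₂, cos φ₁ sin φ₂ − sin φ₁ cos φ₂ cos Δλ) = 58.98°
At arrival: θ₂ = atan2(sin Δλ cos φ₁, −cos φ₂ sin φ₁ + sin φ₂ cos φ₁ cos Δλ) = 30.65°
Δθ = θ₂ − θ₁ = -28.3°

-28.3°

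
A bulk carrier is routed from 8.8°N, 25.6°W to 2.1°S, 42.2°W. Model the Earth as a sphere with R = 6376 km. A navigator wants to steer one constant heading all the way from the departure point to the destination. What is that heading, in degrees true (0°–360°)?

236.6°

Δψ = ln[tan(π/4+φ₂/2)/tan(π/4+φ₁/2)] = -0.1909
Δλ = -0.2897 rad (taken the short way round)
course = atan2(Δλ, Δψ) = 236.63°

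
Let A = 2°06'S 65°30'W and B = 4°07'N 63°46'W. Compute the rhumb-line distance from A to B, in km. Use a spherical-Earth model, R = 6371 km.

Rhumb course C = atan2(Δλ, Δψ) with Δψ = ln[tan(π/4+φ₂/2)/tan(π/4+φ₁/2)] = +0.1086, Δλ = +0.0303 → C = 15.57°
d = R·|Δφ| / |cos C| = 6371·0.10850 / 0.96330 = 718 km

718 km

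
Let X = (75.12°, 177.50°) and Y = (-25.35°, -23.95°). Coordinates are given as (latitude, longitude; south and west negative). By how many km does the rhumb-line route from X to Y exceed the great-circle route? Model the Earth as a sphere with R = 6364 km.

2339 km

Great circle: cos σ = sin φ₁ sin φ₂ + cos φ₁ cos φ₂ cos Δλ,  σ = 2.2521 rad → d_gc = 14332.2 km
Rhumb line: Δψ = -2.4933, q = Δφ/Δψ = 0.7033, d_rh = R√(Δφ²+q²Δλ²) = 16671.2 km
Excess = 16671.2 − 14332.2 = 2339.0 ≈ 2339 km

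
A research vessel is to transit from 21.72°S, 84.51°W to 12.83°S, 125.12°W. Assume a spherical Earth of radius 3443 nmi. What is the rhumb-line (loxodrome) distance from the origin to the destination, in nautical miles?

Δψ = ln[tan(π/4+φ₂/2)/tan(π/4+φ₁/2)] = +0.1627;  Δφ = +0.1552 rad,  Δλ = -0.7088 rad
q = Δφ/Δψ = 0.9537
d = R·√(Δφ² + q²Δλ²) = 3443·0.69357 = 2388 nmi

2388 nmi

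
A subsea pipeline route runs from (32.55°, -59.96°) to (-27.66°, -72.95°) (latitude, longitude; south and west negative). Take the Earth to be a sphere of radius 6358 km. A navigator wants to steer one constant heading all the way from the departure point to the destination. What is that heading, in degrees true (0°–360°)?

Δψ = ln[tan(π/4+φ₂/2)/tan(π/4+φ₁/2)] = -1.1041
Δλ = -0.2267 rad (taken the short way round)
course = atan2(Δλ, Δψ) = 191.60°

191.6°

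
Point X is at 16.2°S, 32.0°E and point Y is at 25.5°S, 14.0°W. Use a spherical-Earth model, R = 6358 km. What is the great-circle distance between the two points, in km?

cos σ = sin φ₁ sin φ₂ + cos φ₁ cos φ₂ cos Δλ
      = sin(-16.20°)sin(-25.50°) + cos(-16.20°)cos(-25.50°)cos(-46.00°) = 0.7222
σ = 43.763° → d = Rσ = 6358·0.76382 = 4856 km

4856 km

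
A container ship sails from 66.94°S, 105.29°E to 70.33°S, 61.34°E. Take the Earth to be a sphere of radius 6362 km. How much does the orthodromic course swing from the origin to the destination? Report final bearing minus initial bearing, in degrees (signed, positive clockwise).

+41.2°

Initial bearing θ₁ = atan2(sin Δλ cos φ₂, cos φ₁ sin φ₂ − sin φ₁ cos φ₂ cos Δλ) = 238.02°
Final bearing θ₂ = (initial bearing from the destination back to the start) + 180° = 279.23°
Δθ = θ₂ − θ₁ = +41.2°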